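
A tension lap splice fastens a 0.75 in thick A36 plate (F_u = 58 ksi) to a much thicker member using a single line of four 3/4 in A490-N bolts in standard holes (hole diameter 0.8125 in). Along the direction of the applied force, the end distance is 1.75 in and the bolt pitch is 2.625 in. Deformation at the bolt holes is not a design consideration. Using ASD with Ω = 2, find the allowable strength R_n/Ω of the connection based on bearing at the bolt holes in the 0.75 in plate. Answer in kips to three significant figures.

191 kips

Per bolt r_n = 1.5 l_c t F_u ≤ 3.0 d t F_u; upper limit = 3.0 × 0.75 × 0.75 × 58 = 97.88 kips.
Edge bolt: l_c = 1.75 − 0.8125/2 = 1.344 in → 1.5 × 1.344 × 0.75 × 58 = 87.68 → r_n = 87.68 kips.
Interior bolts: l_c = 2.625 − 0.8125 = 1.812 in → 1.5 × 1.812 × 0.75 × 58 = 118.3 → r_n = 97.88 kips.
R_n = 1 × 87.68 + 3 × 97.88 = 381.3 kips.
Allowable strength R_n/Ω = 381.3 / 2 = 191 kips.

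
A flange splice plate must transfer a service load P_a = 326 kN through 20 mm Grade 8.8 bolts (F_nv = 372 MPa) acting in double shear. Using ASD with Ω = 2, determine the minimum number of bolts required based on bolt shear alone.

3 bolts

A_b = π·20²/4 = 314.2 mm².
Per-bolt allowable strength R_n/Ω = 372 × 314.2 × 2 / 1000 / 2 = 116.9 kN.
n ≥ 326 / 116.9 = 2.789 → use 3 bolts.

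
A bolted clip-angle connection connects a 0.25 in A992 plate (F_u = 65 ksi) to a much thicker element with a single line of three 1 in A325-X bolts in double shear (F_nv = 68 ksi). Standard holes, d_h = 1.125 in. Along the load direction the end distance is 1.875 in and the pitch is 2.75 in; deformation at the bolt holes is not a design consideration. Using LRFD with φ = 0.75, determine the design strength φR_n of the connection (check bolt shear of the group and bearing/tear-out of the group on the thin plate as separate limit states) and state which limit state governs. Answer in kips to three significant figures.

Bolt shear: A_b = π·1²/4 = 0.7854 in²; R_n = 68 × 0.7854 × 3 × 2 = 320.4 kips → 0.75 × 320.4 = 240 kips.
Bearing (1.5 l_c t F_u ≤ 3.0 d t F_u): upper limit = 3.0·1·0.25·65 = 48.75 kips.
  Edge l_c = 1.875 − 1.125/2 = 1.312 → r_n = 31.99 kips; interior l_c = 2.75 − 1.125 = 1.625 → r_n = 39.61 kips.
  R_n,bearing = 1·31.99 + 2·39.61 = 111.2 kips → 0.75 × 111.2 = 83.4 kips.
Bearing governs: 83.4 kips.

83.4 kips (bearing governs)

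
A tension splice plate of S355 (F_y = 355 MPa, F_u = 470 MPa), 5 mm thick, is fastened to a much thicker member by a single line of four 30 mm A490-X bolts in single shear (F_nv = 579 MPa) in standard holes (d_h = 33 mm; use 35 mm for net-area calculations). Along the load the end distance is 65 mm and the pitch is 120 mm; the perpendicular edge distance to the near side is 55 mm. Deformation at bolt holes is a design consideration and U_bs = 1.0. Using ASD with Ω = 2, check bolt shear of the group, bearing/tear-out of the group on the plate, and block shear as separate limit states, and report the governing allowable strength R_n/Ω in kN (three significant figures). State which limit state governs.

257 kN (block shear governs)

Bolt shear: A_b = π·30²/4 = 706.9 mm²; R_n = 579 × 706.9 × 4 × 1 / 1000 = 1637 kN → 1637 / 2 = 819 kN.
Bearing: edge l_c = 48.5, r_n = 136.8 kN; interior l_c = 87, r_n = 169.2 kN; R_n = 136.8 + 3·169.2 = 644.4 kN → 322 kN.
Block shear: A_gv = 2125, A_nv = 1512, A_nt = 187.5 mm²; R_n = min(0.6F_uA_nv, 0.6F_yA_gv) + U_bs·F_u·A_nt = 514.6 kN → 257 kN.
Block shear governs: 257 kN.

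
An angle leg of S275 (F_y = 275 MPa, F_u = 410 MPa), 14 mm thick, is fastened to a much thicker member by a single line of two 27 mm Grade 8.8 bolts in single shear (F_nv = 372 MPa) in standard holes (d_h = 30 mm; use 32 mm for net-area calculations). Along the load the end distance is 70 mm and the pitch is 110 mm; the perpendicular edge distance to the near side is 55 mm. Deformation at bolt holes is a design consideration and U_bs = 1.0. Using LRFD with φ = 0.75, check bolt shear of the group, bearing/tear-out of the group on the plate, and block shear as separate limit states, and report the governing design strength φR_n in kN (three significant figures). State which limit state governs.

Bolt shear: A_b = π·27²/4 = 572.6 mm²; R_n = 372 × 572.6 × 2 × 1 / 1000 = 426 kN → 0.75 × 426 = 319 kN.
Bearing: edge l_c = 55, r_n = 372 kN; interior l_c = 80, r_n = 372 kN; R_n = 372 + 1·372 = 743.9 kN → 558 kN.
Block shear: A_gv = 2520, A_nv = 1848, A_nt = 546 mm²; R_n = min(0.6F_uA_nv, 0.6F_yA_gv) + U_bs·F_u·A_nt = 639.7 kN → 480 kN.
Bolt shear governs: 319 kN.

319 kN (bolt shear governs)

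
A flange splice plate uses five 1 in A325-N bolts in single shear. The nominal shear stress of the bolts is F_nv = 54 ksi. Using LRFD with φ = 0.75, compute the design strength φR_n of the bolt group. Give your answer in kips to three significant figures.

159 kips

A_b = π × 1² / 4 = 0.7854 in².
R_n = F_nv · A_b · n · n_s = 54 × 0.7854 × 5 × 1 = 212.1 kips.
Design strength φR_n = 0.75 × 212.1 = 159 kips.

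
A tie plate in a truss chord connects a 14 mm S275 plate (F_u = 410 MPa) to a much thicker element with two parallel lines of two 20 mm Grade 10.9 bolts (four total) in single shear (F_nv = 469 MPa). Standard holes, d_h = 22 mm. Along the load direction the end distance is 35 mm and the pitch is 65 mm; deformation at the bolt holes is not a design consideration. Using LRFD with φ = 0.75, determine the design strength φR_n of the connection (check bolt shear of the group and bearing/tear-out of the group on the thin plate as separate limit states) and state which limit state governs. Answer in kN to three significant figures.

442 kN (bolt shear governs)

Bolt shear: A_b = π·20²/4 = 314.2 mm²; R_n = 469 × 314.2 × 4 × 1 / 1000 = 589.4 kN → 0.75 × 589.4 = 442 kN.
Bearing (1.5 l_c t F_u ≤ 3.0 d t F_u): upper limit = 3.0·20·14·410 / 1000 = 344.4 kN.
  Edge l_c = 35 − 22/2 = 24 → r_n = 206.6 kN; interior l_c = 65 − 22 = 43 → r_n = 344.4 kN.
  R_n,bearing = 2·206.6 + 2·344.4 = 1102 kN → 0.75 × 1102 = 827 kN.
Bolt shear governs: 442 kN.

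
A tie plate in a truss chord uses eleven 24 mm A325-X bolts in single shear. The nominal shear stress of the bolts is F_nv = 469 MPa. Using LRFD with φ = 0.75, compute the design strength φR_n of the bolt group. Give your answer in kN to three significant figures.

A_b = π × 24² / 4 = 452.4 mm².
R_n = F_nv · A_b · n · n_s = 469 × 452.4 × 11 × 1 / 1000 = 2334 kN.
Design strength φR_n = 0.75 × 2334 = 1750 kN.

1750 kN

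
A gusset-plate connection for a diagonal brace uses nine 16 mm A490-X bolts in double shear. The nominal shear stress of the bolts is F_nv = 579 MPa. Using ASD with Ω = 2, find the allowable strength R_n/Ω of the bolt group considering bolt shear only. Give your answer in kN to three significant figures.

A_b = π × 16² / 4 = 201.1 mm².
R_n = F_nv · A_b · n · n_s = 579 × 201.1 × 9 × 2 / 1000 = 2095 kN.
Allowable strength R_n/Ω = 2095 / 2 = 1050 kN.

1050 kN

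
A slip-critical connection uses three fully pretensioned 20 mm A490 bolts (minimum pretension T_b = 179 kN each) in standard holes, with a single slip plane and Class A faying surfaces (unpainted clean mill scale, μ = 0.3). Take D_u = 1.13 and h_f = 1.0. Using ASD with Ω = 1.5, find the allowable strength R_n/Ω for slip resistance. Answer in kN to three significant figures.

121 kN

R_n = μ · D_u · h_f · T_b · n_s · n_b = 0.3 × 1.13 × 1.0 × 179 × 1 × 3 = 182 kN.
Allowable strength R_n/Ω = 182 / 1.5 = 121 kN.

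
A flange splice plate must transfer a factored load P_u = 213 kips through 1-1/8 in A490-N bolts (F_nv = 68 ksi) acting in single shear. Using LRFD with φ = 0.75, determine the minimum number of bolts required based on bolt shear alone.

5 bolts

A_b = π·1.125²/4 = 0.994 in².
Per-bolt design strength φR_n = 0.75 × 68 × 0.994 × 1 = 50.69 kips.
n ≥ 213 / 50.69 = 4.202 → use 5 bolts.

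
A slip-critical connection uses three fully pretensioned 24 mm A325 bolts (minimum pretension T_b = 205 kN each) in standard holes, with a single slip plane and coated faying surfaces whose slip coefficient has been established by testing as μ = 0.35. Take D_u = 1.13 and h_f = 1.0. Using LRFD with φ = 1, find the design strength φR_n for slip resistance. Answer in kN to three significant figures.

R_n = μ · D_u · h_f · T_b · n_s · n_b = 0.35 × 1.13 × 1.0 × 205 × 1 × 3 = 243.2 kN.
Design strength φR_n = 1 × 243.2 = 243 kN.

243 kN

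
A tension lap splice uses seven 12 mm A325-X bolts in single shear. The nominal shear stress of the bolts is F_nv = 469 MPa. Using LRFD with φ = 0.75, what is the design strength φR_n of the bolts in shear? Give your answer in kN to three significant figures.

A_b = π × 12² / 4 = 113.1 mm².
R_n = F_nv · A_b · n · n_s = 469 × 113.1 × 7 × 1 / 1000 = 371.3 kN.
Design strength φR_n = 0.75 × 371.3 = 278 kN.

278 kN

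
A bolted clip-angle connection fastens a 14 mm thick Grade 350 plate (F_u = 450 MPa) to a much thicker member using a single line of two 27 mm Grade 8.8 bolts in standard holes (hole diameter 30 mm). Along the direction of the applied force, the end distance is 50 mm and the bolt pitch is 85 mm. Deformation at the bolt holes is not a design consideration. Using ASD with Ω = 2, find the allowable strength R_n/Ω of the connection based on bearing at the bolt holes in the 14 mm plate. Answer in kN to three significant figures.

Per bolt r_n = 1.5 l_c t F_u ≤ 3.0 d t F_u; upper limit = 3.0 × 27 × 14 × 450 / 1000 = 510.3 kN.
Edge bolt: l_c = 50 − 30/2 = 35 mm → 1.5 × 35 × 14 × 450 / 1000 = 330.8 → r_n = 330.8 kN.
Interior bolts: l_c = 85 − 30 = 55 mm → 1.5 × 55 × 14 × 450 / 1000 = 519.8 → r_n = 510.3 kN.
R_n = 1 × 330.8 + 1 × 510.3 = 841 kN.
Allowable strength R_n/Ω = 841 / 2 = 421 kN.

421 kN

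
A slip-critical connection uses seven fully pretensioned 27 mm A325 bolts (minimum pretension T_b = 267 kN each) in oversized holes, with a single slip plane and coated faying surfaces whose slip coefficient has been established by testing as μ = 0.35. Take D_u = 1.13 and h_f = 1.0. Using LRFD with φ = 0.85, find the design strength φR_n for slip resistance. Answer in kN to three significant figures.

628 kN

R_n = μ · D_u · h_f · T_b · n_s · n_b = 0.35 × 1.13 × 1.0 × 267 × 1 × 7 = 739.2 kN.
Design strength φR_n = 0.85 × 739.2 = 628 kN.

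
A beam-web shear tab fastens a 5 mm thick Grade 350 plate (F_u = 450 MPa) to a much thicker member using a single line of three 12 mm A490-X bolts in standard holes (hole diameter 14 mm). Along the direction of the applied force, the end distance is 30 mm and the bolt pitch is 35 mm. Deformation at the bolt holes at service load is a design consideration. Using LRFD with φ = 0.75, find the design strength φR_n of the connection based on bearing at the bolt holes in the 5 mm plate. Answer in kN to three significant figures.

Per bolt r_n = 1.2 l_c t F_u ≤ 2.4 d t F_u; upper limit = 2.4 × 12 × 5 × 450 / 1000 = 64.8 kN.
Edge bolt: l_c = 30 − 14/2 = 23 mm → 1.2 × 23 × 5 × 450 / 1000 = 62.1 → r_n = 62.1 kN.
Interior bolts: l_c = 35 − 14 = 21 mm → 1.2 × 21 × 5 × 450 / 1000 = 56.7 → r_n = 56.7 kN.
R_n = 1 × 62.1 + 2 × 56.7 = 175.5 kN.
Design strength φR_n = 0.75 × 175.5 = 132 kN.

132 kN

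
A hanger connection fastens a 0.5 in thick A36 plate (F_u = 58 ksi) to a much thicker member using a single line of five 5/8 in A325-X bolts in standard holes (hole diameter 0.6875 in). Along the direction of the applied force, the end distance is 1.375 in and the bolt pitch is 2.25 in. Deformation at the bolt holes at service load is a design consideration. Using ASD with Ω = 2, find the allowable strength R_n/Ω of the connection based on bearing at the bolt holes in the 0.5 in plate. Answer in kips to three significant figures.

105 kips

Per bolt r_n = 1.2 l_c t F_u ≤ 2.4 d t F_u; upper limit = 2.4 × 0.625 × 0.5 × 58 = 43.5 kips.
Edge bolt: l_c = 1.375 − 0.6875/2 = 1.031 in → 1.2 × 1.031 × 0.5 × 58 = 35.89 → r_n = 35.89 kips.
Interior bolts: l_c = 2.25 − 0.6875 = 1.562 in → 1.2 × 1.562 × 0.5 × 58 = 54.38 → r_n = 43.5 kips.
R_n = 1 × 35.89 + 4 × 43.5 = 209.9 kips.
Allowable strength R_n/Ω = 209.9 / 2 = 105 kips.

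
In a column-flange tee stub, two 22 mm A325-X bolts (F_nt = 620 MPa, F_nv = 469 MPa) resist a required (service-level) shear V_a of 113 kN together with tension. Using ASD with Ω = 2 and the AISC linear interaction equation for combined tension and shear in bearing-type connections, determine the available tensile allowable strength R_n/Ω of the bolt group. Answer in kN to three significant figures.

A_b = π·22²/4 = 380.1 mm²; f_rv = 113 × 1000 / (2 × 380.1) = 148.6 MPa.
F'_nt = 1.3 F_nt − (Ω F_nt / F_nv) f_rv = 1.3·620 − (2·620/469)·148.6 = 413 MPa, capped at F_nt → F'_nt = 413 MPa.
R_n = F'_nt · A_b · n = 413 × 380.1 × 2 / 1000 = 314 kN.
Allowable strength R_n/Ω = 314 / 2 = 157 kN.

157 kN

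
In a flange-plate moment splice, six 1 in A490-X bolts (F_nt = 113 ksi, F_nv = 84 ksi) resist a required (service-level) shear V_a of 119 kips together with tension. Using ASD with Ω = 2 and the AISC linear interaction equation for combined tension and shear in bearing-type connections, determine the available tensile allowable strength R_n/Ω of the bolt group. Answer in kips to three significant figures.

186 kips

A_b = π·1²/4 = 0.7854 in²; f_rv = 119 / (6 × 0.7854) = 25.25 ksi.
F'_nt = 1.3 F_nt − (Ω F_nt / F_nv) f_rv = 1.3·113 − (2·113/84)·25.25 = 78.96 ksi, capped at F_nt → F'_nt = 78.96 ksi.
R_n = F'_nt · A_b · n = 78.96 × 0.7854 × 6 = 372.1 kips.
Allowable strength R_n/Ω = 372.1 / 2 = 186 kips.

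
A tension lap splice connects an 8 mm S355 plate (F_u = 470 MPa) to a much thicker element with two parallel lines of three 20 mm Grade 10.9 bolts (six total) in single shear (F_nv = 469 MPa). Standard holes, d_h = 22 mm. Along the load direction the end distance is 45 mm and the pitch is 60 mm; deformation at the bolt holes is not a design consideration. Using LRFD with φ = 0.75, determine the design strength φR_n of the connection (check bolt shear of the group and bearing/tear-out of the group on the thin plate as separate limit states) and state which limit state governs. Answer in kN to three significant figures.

663 kN (bolt shear governs)

Bolt shear: A_b = π·20²/4 = 314.2 mm²; R_n = 469 × 314.2 × 6 × 1 / 1000 = 884 kN → 0.75 × 884 = 663 kN.
Bearing (1.5 l_c t F_u ≤ 3.0 d t F_u): upper limit = 3.0·20·8·470 / 1000 = 225.6 kN.
  Edge l_c = 45 − 22/2 = 34 → r_n = 191.8 kN; interior l_c = 60 − 22 = 38 → r_n = 214.3 kN.
  R_n,bearing = 2·191.8 + 4·214.3 = 1241 kN → 0.75 × 1241 = 931 kN.
Bolt shear governs: 663 kN.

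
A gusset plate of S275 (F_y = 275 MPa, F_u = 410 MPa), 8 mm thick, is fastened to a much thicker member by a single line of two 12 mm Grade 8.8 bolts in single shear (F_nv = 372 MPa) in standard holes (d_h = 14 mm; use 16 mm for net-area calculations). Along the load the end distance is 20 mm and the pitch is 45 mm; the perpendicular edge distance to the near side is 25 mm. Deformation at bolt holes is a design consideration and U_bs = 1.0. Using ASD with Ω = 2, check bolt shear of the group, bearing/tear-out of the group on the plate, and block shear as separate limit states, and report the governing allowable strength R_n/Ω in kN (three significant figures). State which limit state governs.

42.1 kN (bolt shear governs)

Bolt shear: A_b = π·12²/4 = 113.1 mm²; R_n = 372 × 113.1 × 2 × 1 / 1000 = 84.14 kN → 84.14 / 2 = 42.1 kN.
Bearing: edge l_c = 13, r_n = 51.17 kN; interior l_c = 31, r_n = 94.46 kN; R_n = 51.17 + 1·94.46 = 145.6 kN → 72.8 kN.
Block shear: A_gv = 520, A_nv = 328, A_nt = 136 mm²; R_n = min(0.6F_uA_nv, 0.6F_yA_gv) + U_bs·F_u·A_nt = 136.4 kN → 68.2 kN.
Bolt shear governs: 42.1 kN.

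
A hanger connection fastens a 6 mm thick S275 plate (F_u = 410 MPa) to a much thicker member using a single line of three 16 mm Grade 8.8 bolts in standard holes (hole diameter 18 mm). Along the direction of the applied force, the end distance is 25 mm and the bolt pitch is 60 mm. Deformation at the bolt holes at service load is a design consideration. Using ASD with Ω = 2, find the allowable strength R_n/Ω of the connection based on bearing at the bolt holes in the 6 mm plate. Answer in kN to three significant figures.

Per bolt r_n = 1.2 l_c t F_u ≤ 2.4 d t F_u; upper limit = 2.4 × 16 × 6 × 410 / 1000 = 94.46 kN.
Edge bolt: l_c = 25 − 18/2 = 16 mm → 1.2 × 16 × 6 × 410 / 1000 = 47.23 → r_n = 47.23 kN.
Interior bolts: l_c = 60 − 18 = 42 mm → 1.2 × 42 × 6 × 410 / 1000 = 124 → r_n = 94.46 kN.
R_n = 1 × 47.23 + 2 × 94.46 = 236.2 kN.
Allowable strength R_n/Ω = 236.2 / 2 = 118 kN.

118 kN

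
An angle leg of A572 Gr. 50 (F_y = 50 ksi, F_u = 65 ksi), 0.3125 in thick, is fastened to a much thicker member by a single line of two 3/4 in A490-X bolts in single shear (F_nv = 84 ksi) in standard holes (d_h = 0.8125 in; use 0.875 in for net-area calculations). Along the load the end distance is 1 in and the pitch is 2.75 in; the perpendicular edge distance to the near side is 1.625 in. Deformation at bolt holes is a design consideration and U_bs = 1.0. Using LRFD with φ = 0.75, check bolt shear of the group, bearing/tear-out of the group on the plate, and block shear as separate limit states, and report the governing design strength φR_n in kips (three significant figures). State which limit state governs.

38.3 kips (bearing governs)

Bolt shear: A_b = π·0.75²/4 = 0.4418 in²; R_n = 84 × 0.4418 × 2 × 1 = 74.22 kips → 0.75 × 74.22 = 55.7 kips.
Bearing: edge l_c = 0.5938, r_n = 14.47 kips; interior l_c = 1.938, r_n = 36.56 kips; R_n = 14.47 + 1·36.56 = 51.04 kips → 38.3 kips.
Block shear: A_gv = 1.172, A_nv = 0.7617, A_nt = 0.3711 in²; R_n = min(0.6F_uA_nv, 0.6F_yA_gv) + U_bs·F_u·A_nt = 53.83 kips → 40.4 kips.
Bearing governs: 38.3 kips.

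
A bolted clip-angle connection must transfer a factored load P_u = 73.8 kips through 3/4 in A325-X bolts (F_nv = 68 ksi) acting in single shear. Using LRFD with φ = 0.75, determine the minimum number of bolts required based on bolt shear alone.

4 bolts

A_b = π·0.75²/4 = 0.4418 in².
Per-bolt design strength φR_n = 0.75 × 68 × 0.4418 × 1 = 22.53 kips.
n ≥ 73.8 / 22.53 = 3.275 → use 4 bolts.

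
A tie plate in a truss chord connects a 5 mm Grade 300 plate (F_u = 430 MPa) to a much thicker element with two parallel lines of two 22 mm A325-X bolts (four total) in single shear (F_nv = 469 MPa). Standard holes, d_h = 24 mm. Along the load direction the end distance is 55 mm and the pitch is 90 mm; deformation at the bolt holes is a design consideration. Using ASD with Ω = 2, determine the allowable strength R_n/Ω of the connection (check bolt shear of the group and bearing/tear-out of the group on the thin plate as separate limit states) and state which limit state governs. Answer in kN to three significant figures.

224 kN (bearing governs)

Bolt shear: A_b = π·22²/4 = 380.1 mm²; R_n = 469 × 380.1 × 4 × 1 / 1000 = 713.1 kN → 713.1 / 2 = 357 kN.
Bearing (1.2 l_c t F_u ≤ 2.4 d t F_u): upper limit = 2.4·22·5·430 / 1000 = 113.5 kN.
  Edge l_c = 55 − 24/2 = 43 → r_n = 110.9 kN; interior l_c = 90 − 24 = 66 → r_n = 113.5 kN.
  R_n,bearing = 2·110.9 + 2·113.5 = 448.9 kN → 448.9 / 2 = 224 kN.
Bearing governs: 224 kN.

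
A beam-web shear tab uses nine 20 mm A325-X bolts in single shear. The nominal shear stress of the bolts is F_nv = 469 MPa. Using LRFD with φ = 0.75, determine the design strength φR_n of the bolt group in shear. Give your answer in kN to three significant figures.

995 kN

A_b = π × 20² / 4 = 314.2 mm².
R_n = F_nv · A_b · n · n_s = 469 × 314.2 × 9 × 1 / 1000 = 1326 kN.
Design strength φR_n = 0.75 × 1326 = 995 kN.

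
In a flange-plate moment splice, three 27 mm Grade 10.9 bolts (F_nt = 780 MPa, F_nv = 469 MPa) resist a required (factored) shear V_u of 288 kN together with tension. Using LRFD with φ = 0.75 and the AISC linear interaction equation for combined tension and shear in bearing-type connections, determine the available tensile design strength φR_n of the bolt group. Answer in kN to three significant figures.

A_b = π·27²/4 = 572.6 mm²; f_rv = 288 × 1000 / (3 × 572.6) = 167.7 MPa.
F'_nt = 1.3 F_nt − (F_nt / φF_nv) f_rv = 1.3·780 − (780/(0.75·469))·167.7 = 642.2 MPa, capped at F_nt → F'_nt = 642.2 MPa.
R_n = F'_nt · A_b · n = 642.2 × 572.6 × 3 / 1000 = 1103 kN.
Design strength φR_n = 0.75 × 1103 = 827 kN.

827 kN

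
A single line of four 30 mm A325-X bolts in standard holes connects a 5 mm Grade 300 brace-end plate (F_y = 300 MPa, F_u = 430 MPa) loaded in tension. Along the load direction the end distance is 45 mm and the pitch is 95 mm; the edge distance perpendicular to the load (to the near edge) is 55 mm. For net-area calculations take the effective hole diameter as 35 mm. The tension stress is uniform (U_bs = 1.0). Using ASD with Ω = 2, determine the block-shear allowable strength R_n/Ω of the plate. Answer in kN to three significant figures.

174 kN

Shear plane L_v = 45 + 3·95 = 330 mm; A_gv = 330 × 5 = 1650 mm².
A_nv = (330 − 3.5·35) × 5 = 1038 mm².
A_nt = (55 − 0.5·35) × 5 = 187.5 mm².
0.6 F_u A_nv = 267.7 kN; 0.6 F_y A_gv = 297 kN → shear rupture governs the shear term.
R_n = 267.7 + 1.0 × 430 × 187.5 / 1000 = 348.3 kN.
Allowable strength R_n/Ω = 348.3 / 2 = 174 kN.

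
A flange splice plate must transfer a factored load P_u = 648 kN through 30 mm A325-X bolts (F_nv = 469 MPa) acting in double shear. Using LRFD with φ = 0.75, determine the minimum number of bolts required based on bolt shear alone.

A_b = π·30²/4 = 706.9 mm².
Per-bolt design strength φR_n = 0.75 × 469 × 706.9 × 2 / 1000 = 497.3 kN.
n ≥ 648 / 497.3 = 1.303 → use 2 bolts.

2 bolts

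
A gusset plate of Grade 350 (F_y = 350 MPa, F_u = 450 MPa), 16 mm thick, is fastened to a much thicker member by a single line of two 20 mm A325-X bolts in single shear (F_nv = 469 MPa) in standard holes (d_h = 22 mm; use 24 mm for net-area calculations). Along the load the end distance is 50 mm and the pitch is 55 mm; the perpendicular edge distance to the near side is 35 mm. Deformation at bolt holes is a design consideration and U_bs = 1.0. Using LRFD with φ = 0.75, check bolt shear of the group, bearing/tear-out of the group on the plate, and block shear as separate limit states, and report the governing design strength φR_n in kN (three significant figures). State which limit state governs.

Bolt shear: A_b = π·20²/4 = 314.2 mm²; R_n = 469 × 314.2 × 2 × 1 / 1000 = 294.7 kN → 0.75 × 294.7 = 221 kN.
Bearing: edge l_c = 39, r_n = 337 kN; interior l_c = 33, r_n = 285.1 kN; R_n = 337 + 1·285.1 = 622.1 kN → 467 kN.
Block shear: A_gv = 1680, A_nv = 1104, A_nt = 368 mm²; R_n = min(0.6F_uA_nv, 0.6F_yA_gv) + U_bs·F_u·A_nt = 463.7 kN → 348 kN.
Bolt shear governs: 221 kN.

221 kN (bolt shear governs)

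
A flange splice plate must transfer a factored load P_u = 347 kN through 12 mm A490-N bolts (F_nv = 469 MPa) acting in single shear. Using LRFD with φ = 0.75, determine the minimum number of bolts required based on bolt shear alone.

9 bolts

A_b = π·12²/4 = 113.1 mm².
Per-bolt design strength φR_n = 0.75 × 469 × 113.1 × 1 / 1000 = 39.78 kN.
n ≥ 347 / 39.78 = 8.723 → use 9 bolts.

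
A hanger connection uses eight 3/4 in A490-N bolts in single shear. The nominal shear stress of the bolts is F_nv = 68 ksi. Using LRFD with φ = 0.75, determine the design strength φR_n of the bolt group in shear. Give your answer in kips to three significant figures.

A_b = π × 0.75² / 4 = 0.4418 in².
R_n = F_nv · A_b · n · n_s = 68 × 0.4418 × 8 × 1 = 240.3 kips.
Design strength φR_n = 0.75 × 240.3 = 180 kips.

180 kips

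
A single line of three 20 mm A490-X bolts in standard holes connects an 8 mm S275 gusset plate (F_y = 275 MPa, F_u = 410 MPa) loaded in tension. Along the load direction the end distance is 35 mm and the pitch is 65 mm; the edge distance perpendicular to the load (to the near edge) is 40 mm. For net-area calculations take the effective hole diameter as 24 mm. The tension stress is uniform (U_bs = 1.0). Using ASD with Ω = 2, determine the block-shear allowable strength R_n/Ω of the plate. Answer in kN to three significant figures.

Shear plane L_v = 35 + 2·65 = 165 mm; A_gv = 165 × 8 = 1320 mm².
A_nv = (165 − 2.5·24) × 8 = 840 mm².
A_nt = (40 − 0.5·24) × 8 = 224 mm².
0.6 F_u A_nv = 206.6 kN; 0.6 F_y A_gv = 217.8 kN → shear rupture governs the shear term.
R_n = 206.6 + 1.0 × 410 × 224 / 1000 = 298.5 kN.
Allowable strength R_n/Ω = 298.5 / 2 = 149 kN.

149 kN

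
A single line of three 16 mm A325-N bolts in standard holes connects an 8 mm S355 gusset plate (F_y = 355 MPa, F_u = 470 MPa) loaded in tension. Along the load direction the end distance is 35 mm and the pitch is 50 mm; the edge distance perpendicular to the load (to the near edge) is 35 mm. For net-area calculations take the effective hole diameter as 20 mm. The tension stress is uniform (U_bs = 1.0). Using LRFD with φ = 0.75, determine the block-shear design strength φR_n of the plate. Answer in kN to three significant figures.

Shear plane L_v = 35 + 2·50 = 135 mm; A_gv = 135 × 8 = 1080 mm².
A_nv = (135 − 2.5·20) × 8 = 680 mm².
A_nt = (35 − 0.5·20) × 8 = 200 mm².
0.6 F_u A_nv = 191.8 kN; 0.6 F_y A_gv = 230 kN → shear rupture governs the shear term.
R_n = 191.8 + 1.0 × 470 × 200 / 1000 = 285.8 kN.
Design strength φR_n = 0.75 × 285.8 = 214 kN.

214 kN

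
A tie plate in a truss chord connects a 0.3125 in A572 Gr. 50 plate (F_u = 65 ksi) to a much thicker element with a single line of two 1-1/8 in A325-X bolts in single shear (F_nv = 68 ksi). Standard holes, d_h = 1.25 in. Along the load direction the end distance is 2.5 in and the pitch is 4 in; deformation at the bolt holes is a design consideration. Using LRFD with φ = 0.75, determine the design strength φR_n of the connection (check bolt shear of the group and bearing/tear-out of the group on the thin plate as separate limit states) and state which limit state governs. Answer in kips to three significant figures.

75.4 kips (bearing governs)

Bolt shear: A_b = π·1.125²/4 = 0.994 in²; R_n = 68 × 0.994 × 2 × 1 = 135.2 kips → 0.75 × 135.2 = 101 kips.
Bearing (1.2 l_c t F_u ≤ 2.4 d t F_u): upper limit = 2.4·1.125·0.3125·65 = 54.84 kips.
  Edge l_c = 2.5 − 1.25/2 = 1.875 → r_n = 45.7 kips; interior l_c = 4 − 1.25 = 2.75 → r_n = 54.84 kips.
  R_n,bearing = 1·45.7 + 1·54.84 = 100.5 kips → 0.75 × 100.5 = 75.4 kips.
Bearing governs: 75.4 kips.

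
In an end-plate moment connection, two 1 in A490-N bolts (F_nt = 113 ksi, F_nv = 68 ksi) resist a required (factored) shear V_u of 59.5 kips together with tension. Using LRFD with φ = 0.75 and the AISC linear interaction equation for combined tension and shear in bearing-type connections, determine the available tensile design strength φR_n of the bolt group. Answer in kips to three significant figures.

A_b = π·1²/4 = 0.7854 in²; f_rv = 59.5 / (2 × 0.7854) = 37.88 ksi.
F'_nt = 1.3 F_nt − (F_nt / φF_nv) f_rv = 1.3·113 − (113/(0.75·68))·37.88 = 62.97 ksi, capped at F_nt → F'_nt = 62.97 ksi.
R_n = F'_nt · A_b · n = 62.97 × 0.7854 × 2 = 98.92 kips.
Design strength φR_n = 0.75 × 98.92 = 74.2 kips.

74.2 kips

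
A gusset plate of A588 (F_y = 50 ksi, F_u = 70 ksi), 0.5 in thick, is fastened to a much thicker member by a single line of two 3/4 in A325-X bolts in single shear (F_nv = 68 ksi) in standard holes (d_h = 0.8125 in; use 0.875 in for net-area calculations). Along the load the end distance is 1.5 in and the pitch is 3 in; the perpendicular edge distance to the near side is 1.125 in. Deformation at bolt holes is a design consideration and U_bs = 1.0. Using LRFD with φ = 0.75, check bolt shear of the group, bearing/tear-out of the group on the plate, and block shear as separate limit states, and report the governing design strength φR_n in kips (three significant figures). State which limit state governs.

Bolt shear: A_b = π·0.75²/4 = 0.4418 in²; R_n = 68 × 0.4418 × 2 × 1 = 60.08 kips → 0.75 × 60.08 = 45.1 kips.
Bearing: edge l_c = 1.094, r_n = 45.94 kips; interior l_c = 2.188, r_n = 63 kips; R_n = 45.94 + 1·63 = 108.9 kips → 81.7 kips.
Block shear: A_gv = 2.25, A_nv = 1.594, A_nt = 0.3438 in²; R_n = min(0.6F_uA_nv, 0.6F_yA_gv) + U_bs·F_u·A_nt = 91 kips → 68.2 kips.
Bolt shear governs: 45.1 kips.

45.1 kips (bolt shear governs)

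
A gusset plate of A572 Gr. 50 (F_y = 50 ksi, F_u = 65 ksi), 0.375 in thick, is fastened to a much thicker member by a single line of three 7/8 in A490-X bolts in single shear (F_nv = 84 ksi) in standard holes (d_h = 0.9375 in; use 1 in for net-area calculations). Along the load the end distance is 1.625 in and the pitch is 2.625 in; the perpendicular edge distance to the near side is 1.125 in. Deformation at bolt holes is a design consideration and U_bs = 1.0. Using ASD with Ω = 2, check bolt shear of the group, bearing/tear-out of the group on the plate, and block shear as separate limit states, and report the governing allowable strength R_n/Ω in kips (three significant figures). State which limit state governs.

39.6 kips (block shear governs)

Bolt shear: A_b = π·0.875²/4 = 0.6013 in²; R_n = 84 × 0.6013 × 3 × 1 = 151.5 kips → 151.5 / 2 = 75.8 kips.
Bearing: edge l_c = 1.156, r_n = 33.82 kips; interior l_c = 1.688, r_n = 49.36 kips; R_n = 33.82 + 2·49.36 = 132.5 kips → 66.3 kips.
Block shear: A_gv = 2.578, A_nv = 1.641, A_nt = 0.2344 in²; R_n = min(0.6F_uA_nv, 0.6F_yA_gv) + U_bs·F_u·A_nt = 79.22 kips → 39.6 kips.
Block shear governs: 39.6 kips.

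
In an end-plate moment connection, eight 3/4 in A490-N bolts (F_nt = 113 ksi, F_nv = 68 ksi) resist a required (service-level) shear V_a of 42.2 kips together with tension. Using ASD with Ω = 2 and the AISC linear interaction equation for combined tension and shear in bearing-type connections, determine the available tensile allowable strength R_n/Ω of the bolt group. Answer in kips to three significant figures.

189 kips

A_b = π·0.75²/4 = 0.4418 in²; f_rv = 42.2 / (8 × 0.4418) = 11.94 ksi.
F'_nt = 1.3 F_nt − (Ω F_nt / F_nv) f_rv = 1.3·113 − (2·113/68)·11.94 = 107.2 ksi, capped at F_nt → F'_nt = 107.2 ksi.
R_n = F'_nt · A_b · n = 107.2 × 0.4418 × 8 = 378.9 kips.
Allowable strength R_n/Ω = 378.9 / 2 = 189 kips.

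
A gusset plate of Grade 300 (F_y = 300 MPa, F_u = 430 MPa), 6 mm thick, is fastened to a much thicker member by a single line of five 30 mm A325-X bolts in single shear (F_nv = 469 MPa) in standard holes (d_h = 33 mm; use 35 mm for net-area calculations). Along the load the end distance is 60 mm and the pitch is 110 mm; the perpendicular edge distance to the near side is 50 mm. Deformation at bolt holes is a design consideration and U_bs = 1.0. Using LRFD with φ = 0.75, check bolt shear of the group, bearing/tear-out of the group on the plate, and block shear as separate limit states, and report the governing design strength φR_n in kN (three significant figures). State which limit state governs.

Bolt shear: A_b = π·30²/4 = 706.9 mm²; R_n = 469 × 706.9 × 5 × 1 / 1000 = 1658 kN → 0.75 × 1658 = 1240 kN.
Bearing: edge l_c = 43.5, r_n = 134.7 kN; interior l_c = 77, r_n = 185.8 kN; R_n = 134.7 + 4·185.8 = 877.7 kN → 658 kN.
Block shear: A_gv = 3000, A_nv = 2055, A_nt = 195 mm²; R_n = min(0.6F_uA_nv, 0.6F_yA_gv) + U_bs·F_u·A_nt = 614 kN → 461 kN.
Block shear governs: 461 kN.

461 kN (block shear governs)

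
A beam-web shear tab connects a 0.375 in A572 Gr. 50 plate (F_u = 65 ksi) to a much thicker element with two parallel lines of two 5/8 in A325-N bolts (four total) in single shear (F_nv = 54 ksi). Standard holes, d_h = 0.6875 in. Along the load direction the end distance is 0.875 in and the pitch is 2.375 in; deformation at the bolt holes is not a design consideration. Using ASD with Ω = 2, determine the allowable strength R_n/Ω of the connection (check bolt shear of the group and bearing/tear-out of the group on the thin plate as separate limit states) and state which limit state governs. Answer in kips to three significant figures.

Bolt shear: A_b = π·0.625²/4 = 0.3068 in²; R_n = 54 × 0.3068 × 4 × 1 = 66.27 kips → 66.27 / 2 = 33.1 kips.
Bearing (1.5 l_c t F_u ≤ 3.0 d t F_u): upper limit = 3.0·0.625·0.375·65 = 45.7 kips.
  Edge l_c = 0.875 − 0.6875/2 = 0.5312 → r_n = 19.42 kips; interior l_c = 2.375 − 0.6875 = 1.688 → r_n = 45.7 kips.
  R_n,bearing = 2·19.42 + 2·45.7 = 130.3 kips → 130.3 / 2 = 65.1 kips.
Bolt shear governs: 33.1 kips.

33.1 kips (bolt shear governs)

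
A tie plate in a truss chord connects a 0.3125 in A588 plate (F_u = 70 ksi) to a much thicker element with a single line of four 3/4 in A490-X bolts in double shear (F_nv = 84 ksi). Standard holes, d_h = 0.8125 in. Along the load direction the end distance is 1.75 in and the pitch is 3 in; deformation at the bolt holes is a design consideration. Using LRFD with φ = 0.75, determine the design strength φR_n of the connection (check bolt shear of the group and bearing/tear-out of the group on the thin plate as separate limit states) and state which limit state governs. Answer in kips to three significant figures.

115 kips (bearing governs)

Bolt shear: A_b = π·0.75²/4 = 0.4418 in²; R_n = 84 × 0.4418 × 4 × 2 = 296.9 kips → 0.75 × 296.9 = 223 kips.
Bearing (1.2 l_c t F_u ≤ 2.4 d t F_u): upper limit = 2.4·0.75·0.3125·70 = 39.38 kips.
  Edge l_c = 1.75 − 0.8125/2 = 1.344 → r_n = 35.27 kips; interior l_c = 3 − 0.8125 = 2.188 → r_n = 39.38 kips.
  R_n,bearing = 1·35.27 + 3·39.38 = 153.4 kips → 0.75 × 153.4 = 115 kips.
Bearing governs: 115 kips.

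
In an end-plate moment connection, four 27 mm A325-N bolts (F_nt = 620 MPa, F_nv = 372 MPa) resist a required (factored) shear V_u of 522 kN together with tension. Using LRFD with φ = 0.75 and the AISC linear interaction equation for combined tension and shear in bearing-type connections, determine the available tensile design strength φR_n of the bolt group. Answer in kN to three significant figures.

A_b = π·27²/4 = 572.6 mm²; f_rv = 522 × 1000 / (4 × 572.6) = 227.9 MPa.
F'_nt = 1.3 F_nt − (F_nt / φF_nv) f_rv = 1.3·620 − (620/(0.75·372))·227.9 = 299.5 MPa, capped at F_nt → F'_nt = 299.5 MPa.
R_n = F'_nt · A_b · n = 299.5 × 572.6 × 4 / 1000 = 685.9 kN.
Design strength φR_n = 0.75 × 685.9 = 514 kN.

514 kN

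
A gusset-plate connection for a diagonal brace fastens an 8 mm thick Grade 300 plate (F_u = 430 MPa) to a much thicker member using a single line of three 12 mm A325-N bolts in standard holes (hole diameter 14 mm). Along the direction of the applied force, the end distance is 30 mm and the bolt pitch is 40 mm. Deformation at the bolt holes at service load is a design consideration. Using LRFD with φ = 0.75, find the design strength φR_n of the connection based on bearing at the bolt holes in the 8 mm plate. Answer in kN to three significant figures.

Per bolt r_n = 1.2 l_c t F_u ≤ 2.4 d t F_u; upper limit = 2.4 × 12 × 8 × 430 / 1000 = 99.07 kN.
Edge bolt: l_c = 30 − 14/2 = 23 mm → 1.2 × 23 × 8 × 430 / 1000 = 94.94 → r_n = 94.94 kN.
Interior bolts: l_c = 40 − 14 = 26 mm → 1.2 × 26 × 8 × 430 / 1000 = 107.3 → r_n = 99.07 kN.
R_n = 1 × 94.94 + 2 × 99.07 = 293.1 kN.
Design strength φR_n = 0.75 × 293.1 = 220 kN.

220 kN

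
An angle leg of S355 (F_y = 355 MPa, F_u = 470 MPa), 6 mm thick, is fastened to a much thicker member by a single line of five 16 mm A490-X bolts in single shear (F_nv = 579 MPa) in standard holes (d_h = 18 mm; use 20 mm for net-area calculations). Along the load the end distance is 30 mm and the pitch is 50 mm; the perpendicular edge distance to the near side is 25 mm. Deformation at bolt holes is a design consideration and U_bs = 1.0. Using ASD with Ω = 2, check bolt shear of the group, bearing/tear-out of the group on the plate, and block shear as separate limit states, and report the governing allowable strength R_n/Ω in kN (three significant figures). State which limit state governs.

Bolt shear: A_b = π·16²/4 = 201.1 mm²; R_n = 579 × 201.1 × 5 × 1 / 1000 = 582.1 kN → 582.1 / 2 = 291 kN.
Bearing: edge l_c = 21, r_n = 71.06 kN; interior l_c = 32, r_n = 108.3 kN; R_n = 71.06 + 4·108.3 = 504.2 kN → 252 kN.
Block shear: A_gv = 1380, A_nv = 840, A_nt = 90 mm²; R_n = min(0.6F_uA_nv, 0.6F_yA_gv) + U_bs·F_u·A_nt = 279.2 kN → 140 kN.
Block shear governs: 140 kN.

140 kN (block shear governs)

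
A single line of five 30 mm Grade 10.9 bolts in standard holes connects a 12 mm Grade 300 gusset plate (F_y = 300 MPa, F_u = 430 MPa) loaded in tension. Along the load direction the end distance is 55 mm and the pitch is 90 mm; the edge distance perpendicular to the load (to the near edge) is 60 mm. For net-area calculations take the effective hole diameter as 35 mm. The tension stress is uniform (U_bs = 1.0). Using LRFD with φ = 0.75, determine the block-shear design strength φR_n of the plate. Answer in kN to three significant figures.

Shear plane L_v = 55 + 4·90 = 415 mm; A_gv = 415 × 12 = 4980 mm².
A_nv = (415 − 4.5·35) × 12 = 3090 mm².
A_nt = (60 − 0.5·35) × 12 = 510 mm².
0.6 F_u A_nv = 797.2 kN; 0.6 F_y A_gv = 896.4 kN → shear rupture governs the shear term.
R_n = 797.2 + 1.0 × 430 × 510 / 1000 = 1017 kN.
Design strength φR_n = 0.75 × 1017 = 762 kN.

762 kN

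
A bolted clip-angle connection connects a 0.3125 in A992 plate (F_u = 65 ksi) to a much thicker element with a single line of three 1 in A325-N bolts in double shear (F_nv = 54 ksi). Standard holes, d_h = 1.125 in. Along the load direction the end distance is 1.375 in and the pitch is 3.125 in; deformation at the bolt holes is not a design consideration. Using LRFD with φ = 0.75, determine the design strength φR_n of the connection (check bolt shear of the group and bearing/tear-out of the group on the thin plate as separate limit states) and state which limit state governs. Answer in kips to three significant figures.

Bolt shear: A_b = π·1²/4 = 0.7854 in²; R_n = 54 × 0.7854 × 3 × 2 = 254.5 kips → 0.75 × 254.5 = 191 kips.
Bearing (1.5 l_c t F_u ≤ 3.0 d t F_u): upper limit = 3.0·1·0.3125·65 = 60.94 kips.
  Edge l_c = 1.375 − 1.125/2 = 0.8125 → r_n = 24.76 kips; interior l_c = 3.125 − 1.125 = 2 → r_n = 60.94 kips.
  R_n,bearing = 1·24.76 + 2·60.94 = 146.6 kips → 0.75 × 146.6 = 110 kips.
Bearing governs: 110 kips.

110 kips (bearing governs)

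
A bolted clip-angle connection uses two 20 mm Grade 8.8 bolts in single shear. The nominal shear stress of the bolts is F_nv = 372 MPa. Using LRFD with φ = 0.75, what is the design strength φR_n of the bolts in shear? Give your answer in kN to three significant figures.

175 kN

A_b = π × 20² / 4 = 314.2 mm².
R_n = F_nv · A_b · n · n_s = 372 × 314.2 × 2 × 1 / 1000 = 233.7 kN.
Design strength φR_n = 0.75 × 233.7 = 175 kN.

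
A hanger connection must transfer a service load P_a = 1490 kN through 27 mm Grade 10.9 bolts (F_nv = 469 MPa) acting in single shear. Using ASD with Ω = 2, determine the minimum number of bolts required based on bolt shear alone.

12 bolts

A_b = π·27²/4 = 572.6 mm².
Per-bolt allowable strength R_n/Ω = 469 × 572.6 × 1 / 1000 / 2 = 134.3 kN.
n ≥ 1490 / 134.3 = 11.1 → use 12 bolts.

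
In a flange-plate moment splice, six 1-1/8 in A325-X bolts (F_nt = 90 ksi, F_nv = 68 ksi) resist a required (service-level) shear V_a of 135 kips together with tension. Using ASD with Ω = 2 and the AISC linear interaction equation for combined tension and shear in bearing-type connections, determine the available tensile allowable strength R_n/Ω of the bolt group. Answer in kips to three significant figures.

A_b = π·1.125²/4 = 0.994 in²; f_rv = 135 / (6 × 0.994) = 22.64 ksi.
F'_nt = 1.3 F_nt − (Ω F_nt / F_nv) f_rv = 1.3·90 − (2·90/68)·22.64 = 57.08 ksi, capped at F_nt → F'_nt = 57.08 ksi.
R_n = F'_nt · A_b · n = 57.08 × 0.994 × 6 = 340.4 kips.
Allowable strength R_n/Ω = 340.4 / 2 = 170 kips.

170 kips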